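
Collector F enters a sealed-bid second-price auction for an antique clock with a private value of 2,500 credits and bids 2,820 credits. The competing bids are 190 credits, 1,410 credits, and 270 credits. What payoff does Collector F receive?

1,090 credits

Highest competing bid: 1,410 credits.
Collector F's bid 2,820 credits is the highest overall, so Collector F wins and pays the second-highest bid, 1,410 credits.
Payoff = value − price = 2,500 credits − 1,410 credits = 1,090 credits.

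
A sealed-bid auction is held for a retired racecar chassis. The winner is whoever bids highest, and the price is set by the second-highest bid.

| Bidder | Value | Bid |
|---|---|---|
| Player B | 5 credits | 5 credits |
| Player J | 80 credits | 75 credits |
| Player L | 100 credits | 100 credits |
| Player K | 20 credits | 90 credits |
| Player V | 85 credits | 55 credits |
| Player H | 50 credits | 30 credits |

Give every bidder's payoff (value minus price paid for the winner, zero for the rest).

Payoffs: Player B 0 credits, Player J 0 credits, Player L 10 credits, Player K 0 credits, Player V 0 credits, Player H 0 credits.

Ordered from highest: Player L 100 credits, then Player K 90 credits, then Player J 75 credits, then Player V 55 credits, then Player H 30 credits, then Player B 5 credits.
Player L has the top bid and wins; the price is the second-highest bid, 90 credits.
Player L's payoff = 100 credits − 90 credits = 10 credits. All other bidders lose, so their payoff is 0.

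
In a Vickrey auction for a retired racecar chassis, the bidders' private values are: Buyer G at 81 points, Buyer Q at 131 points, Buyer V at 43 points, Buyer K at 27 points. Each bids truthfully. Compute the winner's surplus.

50 points

Ordered from highest: Buyer Q 131 points; Buyer G 81 points; Buyer V 43 points; Buyer K 27 points.
Buyer Q wins with the top bid and pays the second-highest, 81 points.
Surplus = 131 points − 81 points = 50 points.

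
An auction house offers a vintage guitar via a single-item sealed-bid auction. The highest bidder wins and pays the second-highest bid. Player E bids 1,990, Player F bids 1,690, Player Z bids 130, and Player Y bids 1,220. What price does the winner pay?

Sorted high to low: Player E 1,990 > Player F 1,690 > Player Y 1,220 > Player Z 130.
Player E has the highest bid, so Player E wins.
The second-highest bid is 1,690, so that is what Player E pays.

The winner pays 1,690.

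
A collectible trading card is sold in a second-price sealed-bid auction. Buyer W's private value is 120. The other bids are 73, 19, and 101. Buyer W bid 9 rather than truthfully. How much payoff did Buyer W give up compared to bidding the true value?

19

The highest competing bid is 101.
Bidding truthfully at 120: Buyer W has the top bid, wins, and pays the second-highest bid 101. Payoff = 120 − 101 = 19.
Bidding 9: the top bid is 101 (a rival), so Buyer W loses. Payoff = 0.
Regret = truthful payoff − actual payoff = 19 − 0 = 19.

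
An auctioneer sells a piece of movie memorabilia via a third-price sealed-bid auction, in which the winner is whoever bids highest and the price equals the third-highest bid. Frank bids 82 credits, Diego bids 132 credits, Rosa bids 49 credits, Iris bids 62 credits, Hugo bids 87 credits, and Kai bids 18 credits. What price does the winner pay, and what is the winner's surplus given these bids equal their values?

The winner pays 82 credits for a surplus of 50 credits.

Sorted high to low: Diego 132 credits; Hugo 87 credits; Frank 82 credits; Iris 62 credits; Rosa 49 credits; Kai 18 credits.
Diego is the highest bidder, so Diego wins.
Under the third-price rule, the price is the third-highest bid: 82 credits.
Surplus = 132 credits − 82 credits = 50 credits.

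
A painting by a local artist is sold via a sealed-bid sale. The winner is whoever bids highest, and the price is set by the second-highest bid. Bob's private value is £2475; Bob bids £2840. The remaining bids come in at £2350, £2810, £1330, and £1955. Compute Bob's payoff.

-£335

Highest competing bid: £2810.
Bob's bid £2840 is the highest overall, so Bob wins and pays the second-highest bid, £2810.
Payoff = value − price = £2475 − £2810 = -£335.
Overbidding won the item at a price above value — truthful bidding would have avoided this loss.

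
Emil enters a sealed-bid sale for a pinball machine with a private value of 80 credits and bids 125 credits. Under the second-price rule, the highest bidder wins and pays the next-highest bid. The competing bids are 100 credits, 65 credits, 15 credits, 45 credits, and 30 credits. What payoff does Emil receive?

Highest competing bid: 100 credits.
Emil's bid 125 credits is the highest overall, so Emil wins and pays the second-highest bid, 100 credits.
Payoff = value − price = 80 credits − 100 credits = -20 credits.
Overbidding won the item at a price above value — truthful bidding would have avoided this loss.

-20 credits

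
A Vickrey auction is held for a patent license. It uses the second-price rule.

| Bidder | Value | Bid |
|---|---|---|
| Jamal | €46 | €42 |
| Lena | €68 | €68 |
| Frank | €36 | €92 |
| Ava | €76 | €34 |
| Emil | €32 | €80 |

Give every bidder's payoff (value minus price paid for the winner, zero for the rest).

Jamal €0, Lena €0, Frank -€44, Ava €0, Emil €0.

Ranking the bids: Frank €92 > Emil €80 > Lena €68 > Jamal €42 > Ava €34.
Frank has the top bid and wins; the price is the second-highest bid, €80.
Frank's payoff = €36 − €80 = -€44. All other bidders lose, so their payoff is 0.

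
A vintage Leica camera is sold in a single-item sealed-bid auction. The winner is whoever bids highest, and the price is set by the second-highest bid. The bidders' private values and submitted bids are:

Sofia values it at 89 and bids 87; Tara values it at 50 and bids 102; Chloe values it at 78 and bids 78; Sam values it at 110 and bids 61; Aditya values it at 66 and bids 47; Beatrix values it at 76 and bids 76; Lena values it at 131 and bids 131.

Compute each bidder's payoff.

Ranking the bids: Lena 131; Tara 102; Sofia 87; Chloe 78; Beatrix 76; Sam 61; Aditya 47.
Lena has the top bid and wins; the price is the second-highest bid, 102.
Lena's payoff = 131 − 102 = 29. All other bidders lose, so their payoff is 0.

Sofia 0, Tara 0, Chloe 0, Sam 0, Aditya 0, Beatrix 0, Lena 29.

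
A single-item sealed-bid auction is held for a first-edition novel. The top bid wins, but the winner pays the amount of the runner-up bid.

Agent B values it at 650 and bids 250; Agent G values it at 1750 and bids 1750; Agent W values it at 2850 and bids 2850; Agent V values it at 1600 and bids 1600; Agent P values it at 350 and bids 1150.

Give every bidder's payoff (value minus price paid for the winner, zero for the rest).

Sorted high to low: Agent W 2850, then Agent G 1750, then Agent V 1600, then Agent P 1150, then Agent B 250.
Agent W has the top bid and wins; the price is the second-highest bid, 1750.
Agent W's payoff = 2850 − 1750 = 1100. All other bidders lose, so their payoff is 0.

Payoffs: Agent B 0, Agent G 0, Agent W 1100, Agent V 0, Agent P 0.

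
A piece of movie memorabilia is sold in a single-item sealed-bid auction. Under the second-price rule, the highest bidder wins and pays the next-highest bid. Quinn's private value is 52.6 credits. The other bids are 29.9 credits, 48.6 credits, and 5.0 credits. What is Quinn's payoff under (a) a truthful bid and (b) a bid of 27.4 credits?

Truthful: 4.0 credits; alternative: 0.0 credits.

The highest competing bid is 48.6 credits.
Bidding truthfully at 52.6 credits: Quinn has the top bid, wins, and pays the second-highest bid 48.6 credits. Payoff = 52.6 credits − 48.6 credits = 4.0 credits.
Bidding 27.4 credits: the top bid is 48.6 credits (a rival), so Quinn loses. Payoff = 0.0 credits.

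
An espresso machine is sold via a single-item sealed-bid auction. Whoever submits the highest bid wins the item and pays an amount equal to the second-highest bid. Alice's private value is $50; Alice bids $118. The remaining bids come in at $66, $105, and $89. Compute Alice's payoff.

Payoff = -$55.

Highest competing bid: $105.
Alice's bid $118 is the highest overall, so Alice wins and pays the second-highest bid, $105.
Payoff = value − price = $50 − $105 = -$55.
Overbidding won the item at a price above value — truthful bidding would have avoided this loss.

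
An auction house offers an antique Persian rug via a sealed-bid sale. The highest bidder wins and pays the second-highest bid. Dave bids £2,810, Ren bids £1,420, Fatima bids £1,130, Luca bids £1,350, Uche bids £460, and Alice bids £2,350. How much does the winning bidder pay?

Price paid: £2,350.

Ranking the bids: Dave £2,810, then Alice £2,350, then Ren £1,420, then Luca £1,350, then Fatima £1,130, then Uche £460.
Dave has the highest bid, so Dave wins.
The second-highest bid is £2,350, so that is what Dave pays.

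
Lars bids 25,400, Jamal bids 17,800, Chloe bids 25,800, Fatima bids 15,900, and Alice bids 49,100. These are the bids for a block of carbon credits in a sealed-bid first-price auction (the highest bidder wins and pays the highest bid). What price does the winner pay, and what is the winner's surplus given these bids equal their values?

Price 49,100; surplus 0.

Bids in descending order: Alice 49,100, then Chloe 25,800, then Lars 25,400, then Jamal 17,800, then Fatima 15,900.
Alice is the highest bidder, so Alice wins.
Under the first-price rule, the price is the highest bid: 49,100.
Surplus = 49,100 − 49,100 = 0.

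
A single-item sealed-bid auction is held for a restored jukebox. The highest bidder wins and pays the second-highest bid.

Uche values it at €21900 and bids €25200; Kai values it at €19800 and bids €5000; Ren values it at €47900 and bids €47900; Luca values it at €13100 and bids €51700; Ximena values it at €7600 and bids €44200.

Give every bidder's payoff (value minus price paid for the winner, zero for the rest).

Uche €0, Kai €0, Ren €0, Luca -€34800, Ximena €0.

Bids in descending order: Luca €51700; Ren €47900; Ximena €44200; Uche €25200; Kai €5000.
Luca has the top bid and wins; the price is the second-highest bid, €47900.
Luca's payoff = €13100 − €47900 = -€34800. All other bidders lose, so their payoff is 0.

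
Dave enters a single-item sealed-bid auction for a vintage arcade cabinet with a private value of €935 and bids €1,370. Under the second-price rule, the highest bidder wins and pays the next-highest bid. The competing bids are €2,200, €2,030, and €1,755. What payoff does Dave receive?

Highest competing bid: €2,200.
Dave's bid €1,370 is not the highest, so Dave loses, pays nothing, and earns zero payoff.

Payoff = €0.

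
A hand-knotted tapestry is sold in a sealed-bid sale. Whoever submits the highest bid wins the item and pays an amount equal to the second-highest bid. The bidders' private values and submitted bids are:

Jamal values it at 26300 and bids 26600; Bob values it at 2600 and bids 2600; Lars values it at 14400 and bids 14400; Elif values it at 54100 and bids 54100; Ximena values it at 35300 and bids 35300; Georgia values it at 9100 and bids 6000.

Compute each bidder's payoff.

Sorted high to low: Elif 54100; Ximena 35300; Jamal 26600; Lars 14400; Georgia 6000; Bob 2600.
Elif has the top bid and wins; the price is the second-highest bid, 35300.
Elif's payoff = 54100 − 35300 = 18800. All other bidders lose, so their payoff is 0.

Jamal 0, Bob 0, Lars 0, Elif 18800, Ximena 0, Georgia 0.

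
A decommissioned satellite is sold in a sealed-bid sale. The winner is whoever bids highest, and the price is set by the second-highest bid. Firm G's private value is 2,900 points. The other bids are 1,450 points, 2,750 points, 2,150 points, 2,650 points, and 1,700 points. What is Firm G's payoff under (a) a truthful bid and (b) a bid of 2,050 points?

(a) 150 points  (b) 0 points

The highest competing bid is 2,750 points.
Bidding truthfully at 2,900 points: Firm G has the top bid, wins, and pays the second-highest bid 2,750 points. Payoff = 2,900 points − 2,750 points = 150 points.
Bidding 2,050 points: the top bid is 2,750 points (a rival), so Firm G loses. Payoff = 0 points.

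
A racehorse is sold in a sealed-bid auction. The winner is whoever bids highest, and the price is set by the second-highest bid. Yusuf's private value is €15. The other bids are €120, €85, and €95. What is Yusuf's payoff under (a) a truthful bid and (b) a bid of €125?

The highest competing bid is €120.
Bidding truthfully at €15: the top bid is €120 (a rival), so Yusuf loses. Payoff = €0.
Bidding €125: Yusuf has the top bid, wins, and pays the second-highest bid €120. Payoff = €15 − €120 = -€105.

(a) €0  (b) -€105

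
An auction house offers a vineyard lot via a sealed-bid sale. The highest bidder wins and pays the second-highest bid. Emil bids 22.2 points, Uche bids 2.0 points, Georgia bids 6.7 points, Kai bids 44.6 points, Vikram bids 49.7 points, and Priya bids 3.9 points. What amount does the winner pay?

The winner pays 44.6 points.

Bids in descending order: Vikram 49.7 points; Kai 44.6 points; Emil 22.2 points; Georgia 6.7 points; Priya 3.9 points; Uche 2.0 points.
Vikram has the highest bid, so Vikram wins.
The second-highest bid is 44.6 points, so that is what Vikram pays.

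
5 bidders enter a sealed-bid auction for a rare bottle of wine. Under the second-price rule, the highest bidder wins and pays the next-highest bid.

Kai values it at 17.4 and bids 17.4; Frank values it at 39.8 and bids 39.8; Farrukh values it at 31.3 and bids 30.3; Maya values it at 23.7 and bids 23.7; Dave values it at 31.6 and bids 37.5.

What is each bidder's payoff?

Payoffs: Kai 0.0, Frank 2.3, Farrukh 0.0, Maya 0.0, Dave 0.0.

Sorted high to low: Frank 39.8; Dave 37.5; Farrukh 30.3; Maya 23.7; Kai 17.4.
Frank has the top bid and wins; the price is the second-highest bid, 37.5.
Frank's payoff = 39.8 − 37.5 = 2.3. All other bidders lose, so their payoff is 0.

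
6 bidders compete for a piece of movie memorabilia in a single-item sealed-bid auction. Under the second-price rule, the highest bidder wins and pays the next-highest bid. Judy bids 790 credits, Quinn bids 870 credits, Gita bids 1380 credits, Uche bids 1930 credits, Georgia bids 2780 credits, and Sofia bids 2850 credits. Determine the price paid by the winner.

2780 credits

Sorted high to low: Sofia 2850 credits; Georgia 2780 credits; Uche 1930 credits; Gita 1380 credits; Quinn 870 credits; Judy 790 credits.
Sofia has the highest bid, so Sofia wins.
The second-highest bid is 2780 credits, so that is what Sofia pays.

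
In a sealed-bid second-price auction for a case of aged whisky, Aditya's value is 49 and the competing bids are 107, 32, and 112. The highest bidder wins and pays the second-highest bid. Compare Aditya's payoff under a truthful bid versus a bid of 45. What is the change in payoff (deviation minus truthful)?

Payoff change: 0.

The highest competing bid is 112.
Bidding truthfully at 49: the top bid is 112 (a rival), so Aditya loses. Payoff = 0.
Bidding 45: the top bid is 112 (a rival), so Aditya loses. Payoff = 0.
Change = 0 − 0 = 0.
The bid only affects whether you win, not the price — here both bids land on the same side of the top rival bid, so the deviation is payoff-neutral.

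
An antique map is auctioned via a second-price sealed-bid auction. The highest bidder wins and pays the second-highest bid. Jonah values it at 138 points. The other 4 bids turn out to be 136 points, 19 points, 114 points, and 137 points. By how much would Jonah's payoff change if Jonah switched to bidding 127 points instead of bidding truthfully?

Payoff change: -1 points.

The highest competing bid is 137 points.
Bidding truthfully at 138 points: Jonah has the top bid, wins, and pays the second-highest bid 137 points. Payoff = 138 points − 137 points = 1 points.
Bidding 127 points: the top bid is 137 points (a rival), so Jonah loses. Payoff = 0 points.
Change = 0 points − 1 points = -1 points.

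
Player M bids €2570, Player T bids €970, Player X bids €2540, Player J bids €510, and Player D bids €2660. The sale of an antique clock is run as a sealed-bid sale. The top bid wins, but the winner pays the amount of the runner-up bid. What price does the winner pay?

Sorted high to low: Player D €2660; Player M €2570; Player X €2540; Player T €970; Player J €510.
Player D has the highest bid, so Player D wins.
The second-highest bid is €2570, so that is what Player D pays.

Price paid: €2570.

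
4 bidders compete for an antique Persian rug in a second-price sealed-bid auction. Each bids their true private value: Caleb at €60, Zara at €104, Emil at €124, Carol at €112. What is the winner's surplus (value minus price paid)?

Ranking the bids: Emil €124; Carol €112; Zara €104; Caleb €60.
Emil wins with the top bid and pays the second-highest, €112.
Surplus = €124 − €112 = €12.

Winner's surplus: €12.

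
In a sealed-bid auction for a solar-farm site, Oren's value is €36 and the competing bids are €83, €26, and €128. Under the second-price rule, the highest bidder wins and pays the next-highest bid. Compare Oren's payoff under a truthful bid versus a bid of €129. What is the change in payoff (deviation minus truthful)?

The highest competing bid is €128.
Bidding truthfully at €36: the top bid is €128 (a rival), so Oren loses. Payoff = €0.
Bidding €129: Oren has the top bid, wins, and pays the second-highest bid €128. Payoff = €36 − €128 = -€92.
Change = -€92 − €0 = -€92.

-€92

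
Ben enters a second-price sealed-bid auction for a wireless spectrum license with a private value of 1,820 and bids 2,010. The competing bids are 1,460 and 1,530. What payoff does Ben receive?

Ben's payoff: 290.

Highest competing bid: 1,530.
Ben's bid 2,010 is the highest overall, so Ben wins and pays the second-highest bid, 1,530.
Payoff = value − price = 1,820 − 1,530 = 290.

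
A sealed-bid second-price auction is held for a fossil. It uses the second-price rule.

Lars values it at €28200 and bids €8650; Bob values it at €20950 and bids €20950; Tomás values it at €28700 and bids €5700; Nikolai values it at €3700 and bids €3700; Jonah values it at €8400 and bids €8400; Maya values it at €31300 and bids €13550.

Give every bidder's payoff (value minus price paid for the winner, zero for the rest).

Lars €0, Bob €7400, Tomás €0, Nikolai €0, Jonah €0, Maya €0.

Ordered from highest: Bob €20950; Maya €13550; Lars €8650; Jonah €8400; Tomás €5700; Nikolai €3700.
Bob has the top bid and wins; the price is the second-highest bid, €13550.
Bob's payoff = €20950 − €13550 = €7400. All other bidders lose, so their payoff is 0.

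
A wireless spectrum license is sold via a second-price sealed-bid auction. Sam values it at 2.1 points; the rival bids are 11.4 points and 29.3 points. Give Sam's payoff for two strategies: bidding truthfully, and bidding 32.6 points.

The highest competing bid is 29.3 points.
Bidding truthfully at 2.1 points: the top bid is 29.3 points (a rival), so Sam loses. Payoff = 0.0 points.
Bidding 32.6 points: Sam has the top bid, wins, and pays the second-highest bid 29.3 points. Payoff = 2.1 points − 29.3 points = -27.2 points.

Truthful: 0.0 points; alternative: -27.2 points.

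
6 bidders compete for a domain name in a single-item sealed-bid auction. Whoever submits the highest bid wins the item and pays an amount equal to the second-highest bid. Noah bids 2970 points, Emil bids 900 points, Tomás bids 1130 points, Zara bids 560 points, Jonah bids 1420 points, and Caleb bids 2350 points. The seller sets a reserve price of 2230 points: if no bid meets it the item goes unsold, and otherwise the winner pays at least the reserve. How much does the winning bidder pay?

2350 points

Ranking the bids: Noah 2970 points, then Caleb 2350 points, then Jonah 1420 points, then Tomás 1130 points, then Emil 900 points, then Zara 560 points.
Noah has the highest bid, so Noah wins.
The second-highest bid is 2350 points, which exceeds the reserve, so that sets the price.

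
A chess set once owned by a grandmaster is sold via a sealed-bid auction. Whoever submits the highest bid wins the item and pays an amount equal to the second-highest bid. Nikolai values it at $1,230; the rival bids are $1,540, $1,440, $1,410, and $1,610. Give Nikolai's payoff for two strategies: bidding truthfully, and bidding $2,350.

The highest competing bid is $1,610.
Bidding truthfully at $1,230: the top bid is $1,610 (a rival), so Nikolai loses. Payoff = $0.
Bidding $2,350: Nikolai has the top bid, wins, and pays the second-highest bid $1,610. Payoff = $1,230 − $1,610 = -$380.

Truthful: $0; alternative: -$380.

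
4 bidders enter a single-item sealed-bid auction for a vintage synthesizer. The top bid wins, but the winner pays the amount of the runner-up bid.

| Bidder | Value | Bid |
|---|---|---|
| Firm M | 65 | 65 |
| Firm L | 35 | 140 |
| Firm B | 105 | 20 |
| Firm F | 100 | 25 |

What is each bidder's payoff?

Firm M 0, Firm L -30, Firm B 0, Firm F 0.

Ordered from highest: Firm L 140 > Firm M 65 > Firm F 25 > Firm B 20.
Firm L has the top bid and wins; the price is the second-highest bid, 65.
Firm L's payoff = 35 − 65 = -30. All other bidders lose, so their payoff is 0.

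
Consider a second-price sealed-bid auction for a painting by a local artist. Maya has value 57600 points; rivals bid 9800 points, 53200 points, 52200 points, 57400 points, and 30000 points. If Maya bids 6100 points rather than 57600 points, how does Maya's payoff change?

-200 points

The highest competing bid is 57400 points.
Bidding truthfully at 57600 points: Maya has the top bid, wins, and pays the second-highest bid 57400 points. Payoff = 57600 points − 57400 points = 200 points.
Bidding 6100 points: the top bid is 57400 points (a rival), so Maya loses. Payoff = 0 points.
Change = 0 points − 200 points = -200 points.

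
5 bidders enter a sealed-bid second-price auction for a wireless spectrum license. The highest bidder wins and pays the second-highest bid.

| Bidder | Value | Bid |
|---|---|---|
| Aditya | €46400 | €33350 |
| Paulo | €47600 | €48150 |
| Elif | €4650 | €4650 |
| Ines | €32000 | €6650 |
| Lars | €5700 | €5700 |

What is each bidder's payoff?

Ordered from highest: Paulo €48150 > Aditya €33350 > Ines €6650 > Lars €5700 > Elif €4650.
Paulo has the top bid and wins; the price is the second-highest bid, €33350.
Paulo's payoff = €47600 − €33350 = €14250. All other bidders lose, so their payoff is 0.

Payoffs: Aditya €0, Paulo €14250, Elif €0, Ines €0, Lars €0.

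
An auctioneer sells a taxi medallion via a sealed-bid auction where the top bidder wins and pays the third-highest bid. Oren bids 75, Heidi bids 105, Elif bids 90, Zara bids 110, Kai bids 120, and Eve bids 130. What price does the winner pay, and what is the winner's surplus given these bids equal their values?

Sorted high to low: Eve 130; Kai 120; Zara 110; Heidi 105; Elif 90; Oren 75.
Eve is the highest bidder, so Eve wins.
Under the third-price rule, the price is the third-highest bid: 110.
Surplus = 130 − 110 = 20.

The winner pays 110 for a surplus of 20.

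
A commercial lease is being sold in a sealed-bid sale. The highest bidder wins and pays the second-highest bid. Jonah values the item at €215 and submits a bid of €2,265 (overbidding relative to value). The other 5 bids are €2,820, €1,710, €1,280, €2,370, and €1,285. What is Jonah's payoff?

Payoff = €0.

Highest competing bid: €2,820.
Jonah's bid €2,265 is not the highest, so Jonah loses, pays nothing, and earns zero payoff.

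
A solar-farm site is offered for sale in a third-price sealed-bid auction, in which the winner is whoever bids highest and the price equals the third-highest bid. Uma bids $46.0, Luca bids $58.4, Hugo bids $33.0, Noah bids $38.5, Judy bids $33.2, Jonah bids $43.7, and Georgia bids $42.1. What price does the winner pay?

$43.7

Ranking the bids: Luca $58.4 > Uma $46.0 > Jonah $43.7 > Georgia $42.1 > Noah $38.5 > Judy $33.2 > Hugo $33.0.
Luca is the highest bidder, so Luca wins.
Under the third-price rule, the price is the third-highest bid: $43.7.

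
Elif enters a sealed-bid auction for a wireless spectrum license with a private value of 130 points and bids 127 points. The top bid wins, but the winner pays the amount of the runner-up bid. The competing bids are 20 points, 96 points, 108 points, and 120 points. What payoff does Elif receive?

10 points

Highest competing bid: 120 points.
Elif's bid 127 points is the highest overall, so Elif wins and pays the second-highest bid, 120 points.
Payoff = value − price = 130 points − 120 points = 10 points.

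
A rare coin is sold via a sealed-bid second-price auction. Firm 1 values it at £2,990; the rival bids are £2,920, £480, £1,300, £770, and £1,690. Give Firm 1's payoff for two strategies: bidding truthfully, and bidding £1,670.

The highest competing bid is £2,920.
Bidding truthfully at £2,990: Firm 1 has the top bid, wins, and pays the second-highest bid £2,920. Payoff = £2,990 − £2,920 = £70.
Bidding £1,670: the top bid is £2,920 (a rival), so Firm 1 loses. Payoff = £0.

Truthful: £70; alternative: £0.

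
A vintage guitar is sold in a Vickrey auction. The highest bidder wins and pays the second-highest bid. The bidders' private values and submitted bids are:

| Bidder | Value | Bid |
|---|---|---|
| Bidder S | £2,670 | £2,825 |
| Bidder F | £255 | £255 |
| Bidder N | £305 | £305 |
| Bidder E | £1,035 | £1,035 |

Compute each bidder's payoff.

Payoffs: Bidder S £1,635, Bidder F £0, Bidder N £0, Bidder E £0.

Bids in descending order: Bidder S £2,825, then Bidder E £1,035, then Bidder N £305, then Bidder F £255.
Bidder S has the top bid and wins; the price is the second-highest bid, £1,035.
Bidder S's payoff = £2,670 − £1,035 = £1,635. All other bidders lose, so their payoff is 0.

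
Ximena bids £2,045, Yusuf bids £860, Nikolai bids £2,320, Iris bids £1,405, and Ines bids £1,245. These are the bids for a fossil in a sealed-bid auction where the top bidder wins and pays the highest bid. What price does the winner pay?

£2,320

Bids in descending order: Nikolai £2,320 > Ximena £2,045 > Iris £1,405 > Ines £1,245 > Yusuf £860.
Nikolai is the highest bidder, so Nikolai wins.
Under the first-price rule, the price is the highest bid: £2,320.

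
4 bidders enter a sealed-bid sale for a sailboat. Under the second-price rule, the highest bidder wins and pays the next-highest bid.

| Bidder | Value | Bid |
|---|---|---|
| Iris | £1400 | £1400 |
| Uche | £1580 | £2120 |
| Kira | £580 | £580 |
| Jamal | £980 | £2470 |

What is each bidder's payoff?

Payoffs: Iris £0, Uche £0, Kira £0, Jamal -£1140.

Ranking the bids: Jamal £2470, then Uche £2120, then Iris £1400, then Kira £580.
Jamal has the top bid and wins; the price is the second-highest bid, £2120.
Jamal's payoff = £980 − £2120 = -£1140. All other bidders lose, so their payoff is 0.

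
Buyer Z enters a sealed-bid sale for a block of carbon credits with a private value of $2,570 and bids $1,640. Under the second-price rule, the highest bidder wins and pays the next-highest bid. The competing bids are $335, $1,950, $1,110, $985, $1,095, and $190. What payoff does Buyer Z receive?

Highest competing bid: $1,950.
Buyer Z's bid $1,640 is not the highest, so Buyer Z loses, pays nothing, and earns zero payoff.

$0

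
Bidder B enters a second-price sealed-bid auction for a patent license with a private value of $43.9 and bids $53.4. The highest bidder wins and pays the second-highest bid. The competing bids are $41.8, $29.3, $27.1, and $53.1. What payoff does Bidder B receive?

Highest competing bid: $53.1.
Bidder B's bid $53.4 is the highest overall, so Bidder B wins and pays the second-highest bid, $53.1.
Payoff = value − price = $43.9 − $53.1 = -$9.2.
Overbidding won the item at a price above value — truthful bidding would have avoided this loss.

-$9.2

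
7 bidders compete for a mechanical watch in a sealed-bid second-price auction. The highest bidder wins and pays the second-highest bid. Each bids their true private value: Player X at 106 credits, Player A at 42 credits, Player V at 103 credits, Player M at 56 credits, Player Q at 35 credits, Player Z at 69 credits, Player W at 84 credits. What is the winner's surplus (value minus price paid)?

3 credits

Ordered from highest: Player X 106 credits > Player V 103 credits > Player W 84 credits > Player Z 69 credits > Player M 56 credits > Player A 42 credits > Player Q 35 credits.
Player X wins with the top bid and pays the second-highest, 103 credits.
Surplus = 106 credits − 103 credits = 3 credits.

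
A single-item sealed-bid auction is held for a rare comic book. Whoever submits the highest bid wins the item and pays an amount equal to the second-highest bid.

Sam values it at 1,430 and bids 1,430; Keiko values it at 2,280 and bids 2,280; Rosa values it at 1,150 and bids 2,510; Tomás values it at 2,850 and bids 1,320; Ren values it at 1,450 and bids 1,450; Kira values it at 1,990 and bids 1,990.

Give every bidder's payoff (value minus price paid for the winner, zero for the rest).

Payoffs: Sam 0, Keiko 0, Rosa -1,130, Tomás 0, Ren 0, Kira 0.

Sorted high to low: Rosa 2,510, then Keiko 2,280, then Kira 1,990, then Ren 1,450, then Sam 1,430, then Tomás 1,320.
Rosa has the top bid and wins; the price is the second-highest bid, 2,280.
Rosa's payoff = 1,150 − 2,280 = -1,130. All other bidders lose, so their payoff is 0.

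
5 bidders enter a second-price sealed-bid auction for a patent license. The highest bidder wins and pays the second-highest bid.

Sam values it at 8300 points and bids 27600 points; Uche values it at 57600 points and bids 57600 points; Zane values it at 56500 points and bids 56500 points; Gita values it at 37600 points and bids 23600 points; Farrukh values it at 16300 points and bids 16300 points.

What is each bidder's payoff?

Bids in descending order: Uche 57600 points; Zane 56500 points; Sam 27600 points; Gita 23600 points; Farrukh 16300 points.
Uche has the top bid and wins; the price is the second-highest bid, 56500 points.
Uche's payoff = 57600 points − 56500 points = 1100 points. All other bidders lose, so their payoff is 0.

Payoffs: Sam 0 points, Uche 1100 points, Zane 0 points, Gita 0 points, Farrukh 0 points.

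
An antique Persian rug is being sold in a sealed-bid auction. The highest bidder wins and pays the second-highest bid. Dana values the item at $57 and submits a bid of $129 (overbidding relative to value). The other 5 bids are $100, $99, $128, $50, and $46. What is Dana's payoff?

Payoff = -$71.

Highest competing bid: $128.
Dana's bid $129 is the highest overall, so Dana wins and pays the second-highest bid, $128.
Payoff = value − price = $57 − $128 = -$71.
Overbidding won the item at a price above value — truthful bidding would have avoided this loss.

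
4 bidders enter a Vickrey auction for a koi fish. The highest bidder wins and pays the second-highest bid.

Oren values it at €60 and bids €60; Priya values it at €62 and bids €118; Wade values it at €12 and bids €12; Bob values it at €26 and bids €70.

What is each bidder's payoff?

Payoffs: Oren €0, Priya -€8, Wade €0, Bob €0.

Bids in descending order: Priya €118 > Bob €70 > Oren €60 > Wade €12.
Priya has the top bid and wins; the price is the second-highest bid, €70.
Priya's payoff = €62 − €70 = -€8. All other bidders lose, so their payoff is 0.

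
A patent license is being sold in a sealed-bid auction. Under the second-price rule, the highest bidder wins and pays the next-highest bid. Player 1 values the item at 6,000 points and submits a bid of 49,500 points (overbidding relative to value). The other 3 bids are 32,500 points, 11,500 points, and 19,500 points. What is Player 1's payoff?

-26,500 points

Highest competing bid: 32,500 points.
Player 1's bid 49,500 points is the highest overall, so Player 1 wins and pays the second-highest bid, 32,500 points.
Payoff = value − price = 6,000 points − 32,500 points = -26,500 points.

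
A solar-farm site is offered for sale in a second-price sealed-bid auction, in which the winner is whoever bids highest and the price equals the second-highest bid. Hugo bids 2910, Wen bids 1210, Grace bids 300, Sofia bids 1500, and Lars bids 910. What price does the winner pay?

Ranking the bids: Hugo 2910, then Sofia 1500, then Wen 1210, then Lars 910, then Grace 300.
Hugo is the highest bidder, so Hugo wins.
Under the second-price rule, the price is the second-highest bid: 1500.

Price paid: 1500.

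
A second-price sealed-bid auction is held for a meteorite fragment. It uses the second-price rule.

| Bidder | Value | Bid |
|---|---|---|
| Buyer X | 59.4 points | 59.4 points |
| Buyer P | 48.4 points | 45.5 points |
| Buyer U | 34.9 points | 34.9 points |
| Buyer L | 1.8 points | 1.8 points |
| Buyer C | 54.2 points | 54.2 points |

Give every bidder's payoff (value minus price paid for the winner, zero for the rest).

Buyer X 5.2 points, Buyer P 0.0 points, Buyer U 0.0 points, Buyer L 0.0 points, Buyer C 0.0 points.

Ordered from highest: Buyer X 59.4 points > Buyer C 54.2 points > Buyer P 45.5 points > Buyer U 34.9 points > Buyer L 1.8 points.
Buyer X has the top bid and wins; the price is the second-highest bid, 54.2 points.
Buyer X's payoff = 59.4 points − 54.2 points = 5.2 points. All other bidders lose, so their payoff is 0.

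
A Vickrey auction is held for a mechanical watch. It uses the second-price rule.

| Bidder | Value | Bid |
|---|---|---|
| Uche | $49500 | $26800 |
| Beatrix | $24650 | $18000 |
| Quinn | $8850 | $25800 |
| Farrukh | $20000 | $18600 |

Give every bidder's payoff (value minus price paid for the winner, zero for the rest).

Payoffs: Uche $23700, Beatrix $0, Quinn $0, Farrukh $0.

Bids in descending order: Uche $26800 > Quinn $25800 > Farrukh $18600 > Beatrix $18000.
Uche has the top bid and wins; the price is the second-highest bid, $25800.
Uche's payoff = $49500 − $25800 = $23700. All other bidders lose, so their payoff is 0.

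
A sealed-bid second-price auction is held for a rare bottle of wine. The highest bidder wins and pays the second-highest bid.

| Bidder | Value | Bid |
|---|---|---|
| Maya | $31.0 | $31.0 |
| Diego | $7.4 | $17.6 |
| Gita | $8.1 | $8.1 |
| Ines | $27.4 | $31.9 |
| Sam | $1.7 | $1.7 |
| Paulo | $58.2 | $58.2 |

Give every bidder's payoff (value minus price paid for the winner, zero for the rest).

Payoffs: Maya $0.0, Diego $0.0, Gita $0.0, Ines $0.0, Sam $0.0, Paulo $26.3.

Ranking the bids: Paulo $58.2 > Ines $31.9 > Maya $31.0 > Diego $17.6 > Gita $8.1 > Sam $1.7.
Paulo has the top bid and wins; the price is the second-highest bid, $31.9.
Paulo's payoff = $58.2 − $31.9 = $26.3. All other bidders lose, so their payoff is 0.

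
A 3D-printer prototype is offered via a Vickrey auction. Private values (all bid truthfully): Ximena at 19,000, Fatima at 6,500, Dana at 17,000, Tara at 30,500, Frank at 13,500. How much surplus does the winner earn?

11,500

Ranking the bids: Tara 30,500, then Ximena 19,000, then Dana 17,000, then Frank 13,500, then Fatima 6,500.
Tara wins with the top bid and pays the second-highest, 19,000.
Surplus = 30,500 − 19,000 = 11,500.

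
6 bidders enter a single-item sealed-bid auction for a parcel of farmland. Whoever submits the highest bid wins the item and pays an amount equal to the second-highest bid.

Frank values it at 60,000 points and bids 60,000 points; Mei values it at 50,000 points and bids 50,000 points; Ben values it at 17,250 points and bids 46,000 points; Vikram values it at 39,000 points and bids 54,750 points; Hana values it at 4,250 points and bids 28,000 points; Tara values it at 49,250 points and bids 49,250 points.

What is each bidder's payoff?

Ranking the bids: Frank 60,000 points > Vikram 54,750 points > Mei 50,000 points > Tara 49,250 points > Ben 46,000 points > Hana 28,000 points.
Frank has the top bid and wins; the price is the second-highest bid, 54,750 points.
Frank's payoff = 60,000 points − 54,750 points = 5,250 points. All other bidders lose, so their payoff is 0.

Frank 5,250 points, Mei 0 points, Ben 0 points, Vikram 0 points, Hana 0 points, Tara 0 points.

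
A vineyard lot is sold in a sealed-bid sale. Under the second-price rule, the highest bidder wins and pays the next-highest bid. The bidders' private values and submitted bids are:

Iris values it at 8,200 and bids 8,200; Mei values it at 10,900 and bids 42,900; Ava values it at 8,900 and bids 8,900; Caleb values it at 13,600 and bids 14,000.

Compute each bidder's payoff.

Iris 0, Mei -3,100, Ava 0, Caleb 0.

Ranking the bids: Mei 42,900; Caleb 14,000; Ava 8,900; Iris 8,200.
Mei has the top bid and wins; the price is the second-highest bid, 14,000.
Mei's payoff = 10,900 − 14,000 = -3,100. All other bidders lose, so their payoff is 0.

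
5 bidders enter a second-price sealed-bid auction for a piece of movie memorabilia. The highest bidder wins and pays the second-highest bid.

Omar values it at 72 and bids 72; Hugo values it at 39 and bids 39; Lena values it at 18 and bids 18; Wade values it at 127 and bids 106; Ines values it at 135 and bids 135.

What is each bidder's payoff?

Omar 0, Hugo 0, Lena 0, Wade 0, Ines 29.

Ordered from highest: Ines 135, then Wade 106, then Omar 72, then Hugo 39, then Lena 18.
Ines has the top bid and wins; the price is the second-highest bid, 106.
Ines's payoff = 135 − 106 = 29. All other bidders lose, so their payoff is 0.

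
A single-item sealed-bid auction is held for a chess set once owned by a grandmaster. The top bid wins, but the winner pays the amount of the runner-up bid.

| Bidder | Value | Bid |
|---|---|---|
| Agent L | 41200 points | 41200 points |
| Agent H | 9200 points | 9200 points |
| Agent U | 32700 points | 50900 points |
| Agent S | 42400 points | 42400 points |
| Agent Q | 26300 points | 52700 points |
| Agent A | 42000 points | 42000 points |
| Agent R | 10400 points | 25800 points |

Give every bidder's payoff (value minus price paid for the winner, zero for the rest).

Agent L 0 points, Agent H 0 points, Agent U 0 points, Agent S 0 points, Agent Q -24600 points, Agent A 0 points, Agent R 0 points.

Ranking the bids: Agent Q 52700 points, then Agent U 50900 points, then Agent S 42400 points, then Agent A 42000 points, then Agent L 41200 points, then Agent R 25800 points, then Agent H 9200 points.
Agent Q has the top bid and wins; the price is the second-highest bid, 50900 points.
Agent Q's payoff = 26300 points − 50900 points = -24600 points. All other bidders lose, so their payoff is 0.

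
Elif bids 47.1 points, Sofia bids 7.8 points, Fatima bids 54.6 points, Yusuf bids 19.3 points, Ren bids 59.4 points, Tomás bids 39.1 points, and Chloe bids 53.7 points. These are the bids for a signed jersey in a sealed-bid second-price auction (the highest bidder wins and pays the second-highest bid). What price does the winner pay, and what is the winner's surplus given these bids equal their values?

The winner pays 54.6 points for a surplus of 4.8 points.

Ordered from highest: Ren 59.4 points, then Fatima 54.6 points, then Chloe 53.7 points, then Elif 47.1 points, then Tomás 39.1 points, then Yusuf 19.3 points, then Sofia 7.8 points.
Ren is the highest bidder, so Ren wins.
Under the second-price rule, the price is the second-highest bid: 54.6 points.
Surplus = 59.4 points − 54.6 points = 4.8 points.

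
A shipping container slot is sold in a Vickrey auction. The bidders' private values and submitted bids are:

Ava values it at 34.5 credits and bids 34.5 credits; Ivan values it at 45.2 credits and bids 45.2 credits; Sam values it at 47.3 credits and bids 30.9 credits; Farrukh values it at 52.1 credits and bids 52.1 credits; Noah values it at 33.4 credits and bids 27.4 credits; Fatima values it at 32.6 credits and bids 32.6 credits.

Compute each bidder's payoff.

Ranking the bids: Farrukh 52.1 credits > Ivan 45.2 credits > Ava 34.5 credits > Fatima 32.6 credits > Sam 30.9 credits > Noah 27.4 credits.
Farrukh has the top bid and wins; the price is the second-highest bid, 45.2 credits.
Farrukh's payoff = 52.1 credits − 45.2 credits = 6.9 credits. All other bidders lose, so their payoff is 0.

Ava 0.0 credits, Ivan 0.0 credits, Sam 0.0 credits, Farrukh 6.9 credits, Noah 0.0 credits, Fatima 0.0 credits.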